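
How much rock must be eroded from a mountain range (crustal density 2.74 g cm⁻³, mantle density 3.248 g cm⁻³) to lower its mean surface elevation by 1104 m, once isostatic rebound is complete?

Net drop Δ = e − u = e − e ρ_c/ρ_m = e (ρ_m − ρ_c)/ρ_m.
e = Δ ρ_m/(ρ_m − ρ_c) = 1104 m × 3.248/0.508 = 7060 m.

7060 m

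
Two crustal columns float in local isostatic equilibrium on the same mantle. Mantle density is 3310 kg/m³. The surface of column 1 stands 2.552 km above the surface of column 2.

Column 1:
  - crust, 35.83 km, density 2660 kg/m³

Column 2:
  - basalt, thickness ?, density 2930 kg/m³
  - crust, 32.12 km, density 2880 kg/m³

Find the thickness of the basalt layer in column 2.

2.71 km

Take the compensation level at the base of the deeper column (depth z_c below the surface of column 1) and equate Σ ρ_i t_i down to z_c; mantle fills any gap and the z_c terms cancel.
Column 1: 35.83×2660 + (z_c − 35.83)×3310
Column 2: 2.552×0 + x×2930 + 32.12×2880 + (z_c − 2.552 − 32.12 − x)×3310
The z_c×3310 term appears on both sides and cancels. Collect the known terms of each column as K = Σ(ρt)_known − 3310 × (depth of known layers): K_1 = 95307.8 − 3310×35.83 = −23289.5; K_2 = 92505.6 − 3310×(2.552 + 32.12) = −22258.72.
Balance: K_1 = K_2 − x×(3310 − 2930), so x = (K_2 − K_1)/(3310 − 2930) = 1030.78/380 = 2.71 km.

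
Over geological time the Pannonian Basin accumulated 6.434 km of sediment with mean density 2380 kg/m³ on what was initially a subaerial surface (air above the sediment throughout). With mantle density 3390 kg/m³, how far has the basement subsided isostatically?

Subaerial load: s = t ρ_sed / ρ_m = 6.434 km × 2380/3390 = 4.52 km.

4.52 km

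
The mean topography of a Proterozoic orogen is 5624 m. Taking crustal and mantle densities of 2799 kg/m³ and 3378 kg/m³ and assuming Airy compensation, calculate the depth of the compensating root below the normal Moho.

By Archimedes' principle applied to the lithosphere: the weight of the topography is balanced by the buoyancy of the root, ρ_c h = (ρ_m − ρ_c) r.
r = h · ρ_c / (ρ_m − ρ_c) = 5624 m × 2799 / (3378 − 2799) = 27200 m.

27200 m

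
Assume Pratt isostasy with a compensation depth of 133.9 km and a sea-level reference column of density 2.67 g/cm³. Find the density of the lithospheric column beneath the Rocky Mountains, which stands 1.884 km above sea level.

2.63 g/cm³

Pratt balance: ρ_ref D = ρ (D + h).
ρ = ρ_ref D/(D + h) = 2.67 × 133.9 km/(133.9 km + 1.884 km) = 2.63 g/cm³.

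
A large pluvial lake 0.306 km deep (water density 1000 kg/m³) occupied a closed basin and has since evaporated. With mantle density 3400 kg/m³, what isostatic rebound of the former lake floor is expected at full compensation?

0.09 km

u = d ρ_w/ρ_m = 0.306 km × 1000/3400 = 0.09 km.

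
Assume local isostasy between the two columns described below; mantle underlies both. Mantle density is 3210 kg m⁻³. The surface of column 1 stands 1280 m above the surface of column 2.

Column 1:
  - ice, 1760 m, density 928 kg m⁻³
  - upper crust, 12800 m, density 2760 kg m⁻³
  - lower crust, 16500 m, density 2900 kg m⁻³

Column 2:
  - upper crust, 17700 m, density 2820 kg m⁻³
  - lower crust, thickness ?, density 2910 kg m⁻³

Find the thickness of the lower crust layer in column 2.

Take the compensation level at the base of the deeper column (depth z_c below the surface of column 1) and equate Σ ρ_i t_i down to z_c; mantle fills any gap and the z_c terms cancel.
Column 1: 1760×928 + 12800×2760 + 16500×2900 + (z_c − 31060)×3210
Column 2: 1280×0 + 17700×2820 + x×2910 + (z_c − 1280 − 17700 − x)×3210
The z_c×3210 term appears on both sides and cancels. Collect the known terms of each column as K = Σ(ρt)_known − 3210 × (depth of known layers): K_1 = 84811280 − 3210×31060 = −14891320; K_2 = 49914000 − 3210×(1280 + 17700) = −11011800.
Balance: K_1 = K_2 − x×(3210 − 2910), so x = (K_2 − K_1)/(3210 − 2910) = 3879520/300 = 12900 m.

12900 m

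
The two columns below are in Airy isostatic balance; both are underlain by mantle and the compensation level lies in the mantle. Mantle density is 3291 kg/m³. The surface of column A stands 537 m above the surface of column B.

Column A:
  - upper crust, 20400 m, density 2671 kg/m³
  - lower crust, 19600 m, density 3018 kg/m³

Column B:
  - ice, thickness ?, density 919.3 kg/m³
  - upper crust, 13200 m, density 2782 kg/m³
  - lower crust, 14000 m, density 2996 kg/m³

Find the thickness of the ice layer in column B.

2270 m

Take the compensation level at the base of the deeper column (depth z_c below the surface of column A) and equate Σ ρ_i t_i down to z_c; mantle fills any gap and the z_c terms cancel.
Column A: 20400×2671 + 19600×3018 + (z_c − 40000)×3291
Column B: 537×0 + x×919.3 + 13200×2782 + 14000×2996 + (z_c − 537 − 27200 − x)×3291
The z_c×3291 term appears on both sides and cancels. Collect the known terms of each column as K = Σ(ρt)_known − 3291 × (depth of known layers): K_A = 113641200 − 3291×40000 = −17998800; K_B = 78666400 − 3291×(537 + 27200) = −12616067.
Balance: K_A = K_B − x×(3291 − 919.3), so x = (K_B − K_A)/(3291 − 919.3) = 5382730/2371.7 = 2270 m.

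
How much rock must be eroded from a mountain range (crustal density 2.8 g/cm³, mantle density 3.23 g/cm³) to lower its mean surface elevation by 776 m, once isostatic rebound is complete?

Net drop Δ = e − u = e − e ρ_c/ρ_m = e (ρ_m − ρ_c)/ρ_m.
e = Δ ρ_m/(ρ_m − ρ_c) = 776 m × 3.23/0.43 = 5830 m.

5830 m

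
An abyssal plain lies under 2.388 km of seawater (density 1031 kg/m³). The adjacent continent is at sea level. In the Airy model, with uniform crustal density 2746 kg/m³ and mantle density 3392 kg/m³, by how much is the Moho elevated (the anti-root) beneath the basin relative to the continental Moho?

6.34 km

Equating mass per unit area of the two columns: replacing crust with seawater at the top is compensated by replacing crust with mantle at the base: d (ρ_c − ρ_w) = a (ρ_m − ρ_c).
a = d (ρ_c − ρ_w)/(ρ_m − ρ_c) = 2.388 km × 1715/646 = 6.34 km.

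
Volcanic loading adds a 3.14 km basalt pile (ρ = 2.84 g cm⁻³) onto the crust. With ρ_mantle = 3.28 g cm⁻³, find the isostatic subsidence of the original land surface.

Subaerial loading: s = t ρ_load / ρ_m.
s = 3.14 km × 2.84/3.28 = 2.72 km.

2.72 km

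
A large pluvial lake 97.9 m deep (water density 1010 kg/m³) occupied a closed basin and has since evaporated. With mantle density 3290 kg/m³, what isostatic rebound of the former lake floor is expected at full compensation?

30.1 m

u = d ρ_w/ρ_m = 97.9 m × 1010/3290 = 30.1 m.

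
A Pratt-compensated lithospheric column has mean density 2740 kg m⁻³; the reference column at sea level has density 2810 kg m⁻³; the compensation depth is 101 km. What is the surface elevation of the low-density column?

ρ_ref D = ρ (D + h) → h = D (ρ_ref − ρ)/ρ.
h = 101 km × (2810 − 2740)/2740 = 2.58 km.

2.58 km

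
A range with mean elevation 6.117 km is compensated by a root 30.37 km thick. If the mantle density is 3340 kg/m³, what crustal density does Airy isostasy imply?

ρ_c h = (ρ_m − ρ_c) r → ρ_c (h + r) = ρ_m r → ρ_c = ρ_m r / (h + r).
ρ_c = 3340 × 30.37 km / (6.117 km + 30.37 km) = 2780 kg/m³.

2780 kg/m³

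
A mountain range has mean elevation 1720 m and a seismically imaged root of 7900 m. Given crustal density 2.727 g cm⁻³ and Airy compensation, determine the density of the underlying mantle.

Airy balance: ρ_c h = (ρ_m − ρ_c) r → ρ_m = ρ_c (1 + h/r).
ρ_m = 2.727 × (1 + 1720 m/7900 m) = 3.32 g cm⁻³.

3.32 g cm⁻³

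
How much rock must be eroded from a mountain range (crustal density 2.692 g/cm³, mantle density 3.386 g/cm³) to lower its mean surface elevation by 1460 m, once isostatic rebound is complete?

7120 m

Net drop Δ = e − u = e − e ρ_c/ρ_m = e (ρ_m − ρ_c)/ρ_m.
e = Δ ρ_m/(ρ_m − ρ_c) = 1460 m × 3.386/0.694 = 7120 m.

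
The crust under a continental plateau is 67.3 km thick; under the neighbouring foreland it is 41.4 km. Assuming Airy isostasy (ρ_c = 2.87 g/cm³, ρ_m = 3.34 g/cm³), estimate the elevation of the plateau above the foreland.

3.64 km

Excess crust Δ = 67.3 km − 41.4 km = 25.9 km, split between elevation h and root r with h + r = Δ.
Airy balance ρ_c h = (ρ_m − ρ_c) r gives r = h ρ_c/(ρ_m − ρ_c), so h (1 + ρ_c/(ρ_m − ρ_c)) = Δ, i.e. h = Δ (ρ_m − ρ_c)/ρ_m.
h = 25.9 km × 0.47/3.34 = 3.64 km.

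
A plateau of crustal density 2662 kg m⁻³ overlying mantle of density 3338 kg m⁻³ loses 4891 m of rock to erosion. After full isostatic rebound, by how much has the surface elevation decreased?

991 m

Rebound u = e ρ_c/ρ_m = 4891 m × 2662/3338 = 3900 m.
Net surface drop = e − u = 4891 m − 3900 m = e (ρ_m − ρ_c)/ρ_m = 991 m.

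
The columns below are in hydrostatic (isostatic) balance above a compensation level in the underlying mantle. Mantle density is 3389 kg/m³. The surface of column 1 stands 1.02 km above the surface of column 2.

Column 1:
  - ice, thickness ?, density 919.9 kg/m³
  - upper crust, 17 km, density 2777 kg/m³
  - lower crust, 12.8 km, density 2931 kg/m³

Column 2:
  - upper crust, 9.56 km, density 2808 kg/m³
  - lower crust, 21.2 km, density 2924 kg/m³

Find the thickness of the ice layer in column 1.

1.05 km

Take the compensation level at the base of the deeper column (depth z_c below the surface of column 1) and equate Σ ρ_i t_i down to z_c; mantle fills any gap and the z_c terms cancel.
Column 1: x×919.9 + 17×2777 + 12.8×2931 + (z_c − 29.8 − x)×3389
Column 2: 1.02×0 + 9.56×2808 + 21.2×2924 + (z_c − 1.02 − 30.76)×3389
The z_c×3389 term appears on both sides and cancels. Collect the known terms of each column as K = Σ(ρt)_known − 3389 × (depth of known layers): K_1 = 84725.8 − 3389×29.8 = −16266.4; K_2 = 88833.28 − 3389×(1.02 + 30.76) = −18869.14.
Balance: K_1 − x×(3389 − 919.9) = K_2, so x = (K_1 − K_2)/(3389 − 919.9) = 2602.74/2469.1 = 1.05 km.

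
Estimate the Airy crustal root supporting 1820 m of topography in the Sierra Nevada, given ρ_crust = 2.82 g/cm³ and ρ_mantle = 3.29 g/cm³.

Isostatic balance requires: the weight of the topography is balanced by the buoyancy of the root, ρ_c h = (ρ_m − ρ_c) r.
r = h · ρ_c / (ρ_m − ρ_c) = 1820 m × 2.82 / (3.29 − 2.82) = 10900 m.

10900 m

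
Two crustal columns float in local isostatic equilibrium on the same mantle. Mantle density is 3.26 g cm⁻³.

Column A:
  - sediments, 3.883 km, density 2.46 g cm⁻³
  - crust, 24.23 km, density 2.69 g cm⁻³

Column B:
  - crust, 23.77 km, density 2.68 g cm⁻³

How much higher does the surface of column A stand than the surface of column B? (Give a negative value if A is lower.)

For any compensation level in the mantle, the mantle terms cancel and isostasy reduces to e = (Σt_A − Σt_B) − (Σ(ρt)_A − Σ(ρt)_B) / ρ_m.
Σt_A = 28.113 km; Σt_B = 23.77 km; Σ(ρt)_A = 74.73088; Σ(ρt)_B = 63.7036 (in km·g cm⁻³).
e = (28.113 − 23.77) − (74.73088 − 63.7036) / 3.26 = 0.96 km.

0.96 km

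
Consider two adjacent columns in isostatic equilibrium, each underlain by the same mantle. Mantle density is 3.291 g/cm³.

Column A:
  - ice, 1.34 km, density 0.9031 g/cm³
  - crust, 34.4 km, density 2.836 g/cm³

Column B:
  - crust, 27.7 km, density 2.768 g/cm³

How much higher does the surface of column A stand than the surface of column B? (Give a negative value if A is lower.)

For any compensation level in the mantle, the mantle terms cancel and isostasy reduces to e = (Σt_A − Σt_B) − (Σ(ρt)_A − Σ(ρt)_B) / ρ_m.
Σt_A = 35.74 km; Σt_B = 27.7 km; Σ(ρt)_A = 98.768554; Σ(ρt)_B = 76.6736 (in km·g/cm³).
e = (35.74 − 27.7) − (98.768554 − 76.6736) / 3.291 = 1.33 km.

1.33 km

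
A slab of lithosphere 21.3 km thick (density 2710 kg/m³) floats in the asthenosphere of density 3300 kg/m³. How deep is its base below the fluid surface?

17.5 km

Draft d = t ρ_obj/ρ_fluid = 21.3 km × 2710/3300 = 17.5 km.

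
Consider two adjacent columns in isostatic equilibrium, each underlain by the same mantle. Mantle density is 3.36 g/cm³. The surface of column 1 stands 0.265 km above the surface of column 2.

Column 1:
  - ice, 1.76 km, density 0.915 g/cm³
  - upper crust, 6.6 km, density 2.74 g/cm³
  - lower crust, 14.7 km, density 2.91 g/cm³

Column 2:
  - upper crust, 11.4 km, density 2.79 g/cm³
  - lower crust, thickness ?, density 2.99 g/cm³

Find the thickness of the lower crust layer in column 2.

20.6 km

Take the compensation level at the base of the deeper column (depth z_c below the surface of column 1) and equate Σ ρ_i t_i down to z_c; mantle fills any gap and the z_c terms cancel.
Column 1: 1.76×0.915 + 6.6×2.74 + 14.7×2.91 + (z_c − 23.06)×3.36
Column 2: 0.265×0 + 11.4×2.79 + x×2.99 + (z_c − 0.265 − 11.4 − x)×3.36
The z_c×3.36 term appears on both sides and cancels. Collect the known terms of each column as K = Σ(ρt)_known − 3.36 × (depth of known layers): K_1 = 62.4714 − 3.36×23.06 = −15.0102; K_2 = 31.806 − 3.36×(0.265 + 11.4) = −7.3884.
Balance: K_1 = K_2 − x×(3.36 − 2.99), so x = (K_2 − K_1)/(3.36 − 2.99) = 7.6218/0.37 = 20.6 km.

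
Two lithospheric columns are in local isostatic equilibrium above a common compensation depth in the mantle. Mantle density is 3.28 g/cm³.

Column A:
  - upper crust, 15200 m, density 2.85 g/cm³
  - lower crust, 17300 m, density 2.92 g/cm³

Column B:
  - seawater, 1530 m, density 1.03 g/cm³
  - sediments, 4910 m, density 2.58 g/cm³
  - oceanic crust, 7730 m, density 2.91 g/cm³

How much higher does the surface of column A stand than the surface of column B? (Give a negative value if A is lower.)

922 m

For any compensation level in the mantle, the mantle terms cancel and isostasy reduces to e = (Σt_A − Σt_B) − (Σ(ρt)_A − Σ(ρt)_B) / ρ_m.
Σt_A = 32500 m; Σt_B = 14170 m; Σ(ρt)_A = 93836; Σ(ρt)_B = 36738 (in m·g/cm³).
e = (32500 − 14170) − (93836 − 36738) / 3.28 = 922 m.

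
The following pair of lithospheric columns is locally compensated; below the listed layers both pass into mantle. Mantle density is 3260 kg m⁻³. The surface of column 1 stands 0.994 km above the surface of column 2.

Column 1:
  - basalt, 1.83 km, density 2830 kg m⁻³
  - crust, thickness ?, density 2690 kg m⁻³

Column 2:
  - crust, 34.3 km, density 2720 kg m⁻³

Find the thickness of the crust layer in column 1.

Take the compensation level at the base of the deeper column (depth z_c below the surface of column 1) and equate Σ ρ_i t_i down to z_c; mantle fills any gap and the z_c terms cancel.
Column 1: 1.83×2830 + x×2690 + (z_c − 1.83 − x)×3260
Column 2: 0.994×0 + 34.3×2720 + (z_c − 0.994 − 34.3)×3260
The z_c×3260 term appears on both sides and cancels. Collect the known terms of each column as K = Σ(ρt)_known − 3260 × (depth of known layers): K_1 = 5178.9 − 3260×1.83 = −786.9; K_2 = 93296 − 3260×(0.994 + 34.3) = −21762.44.
Balance: K_1 − x×(3260 − 2690) = K_2, so x = (K_1 − K_2)/(3260 − 2690) = 20975.5/570 = 36.8 km.

36.8 km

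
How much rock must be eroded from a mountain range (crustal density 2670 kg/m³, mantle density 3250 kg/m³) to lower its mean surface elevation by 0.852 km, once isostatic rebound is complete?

4.77 km

Net drop Δ = e − u = e − e ρ_c/ρ_m = e (ρ_m − ρ_c)/ρ_m.
e = Δ ρ_m/(ρ_m − ρ_c) = 0.852 km × 3250/580 = 4.77 km.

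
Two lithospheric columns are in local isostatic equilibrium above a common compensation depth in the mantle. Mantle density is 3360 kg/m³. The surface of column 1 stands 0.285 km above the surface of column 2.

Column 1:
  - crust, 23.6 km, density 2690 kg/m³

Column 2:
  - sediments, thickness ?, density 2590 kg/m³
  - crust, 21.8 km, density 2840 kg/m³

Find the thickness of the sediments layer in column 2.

Take the compensation level at the base of the deeper column (depth z_c below the surface of column 1) and equate Σ ρ_i t_i down to z_c; mantle fills any gap and the z_c terms cancel.
Column 1: 23.6×2690 + (z_c − 23.6)×3360
Column 2: 0.285×0 + x×2590 + 21.8×2840 + (z_c − 0.285 − 21.8 − x)×3360
The z_c×3360 term appears on both sides and cancels. Collect the known terms of each column as K = Σ(ρt)_known − 3360 × (depth of known layers): K_1 = 63484 − 3360×23.6 = −15812; K_2 = 61912 − 3360×(0.285 + 21.8) = −12293.6.
Balance: K_1 = K_2 − x×(3360 − 2590), so x = (K_2 − K_1)/(3360 − 2590) = 3518.4/770 = 4.57 km.

4.57 km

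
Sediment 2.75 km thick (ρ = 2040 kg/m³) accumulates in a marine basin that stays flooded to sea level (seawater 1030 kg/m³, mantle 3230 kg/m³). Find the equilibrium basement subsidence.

Submarine loading: the sediment displaces seawater, and the subsidence is in turn flooded, so s (ρ_m − ρ_w) = t (ρ_sed − ρ_w).
s = 2.75 km × (2040 − 1030) / (3230 − 1030) = 1.26 km.

1.26 km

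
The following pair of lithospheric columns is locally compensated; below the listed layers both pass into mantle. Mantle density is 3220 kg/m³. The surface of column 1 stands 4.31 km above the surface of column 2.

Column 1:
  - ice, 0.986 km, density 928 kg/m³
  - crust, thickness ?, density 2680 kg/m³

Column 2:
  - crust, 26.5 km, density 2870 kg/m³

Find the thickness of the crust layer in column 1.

38.7 km

Take the compensation level at the base of the deeper column (depth z_c below the surface of column 1) and equate Σ ρ_i t_i down to z_c; mantle fills any gap and the z_c terms cancel.
Column 1: 0.986×928 + x×2680 + (z_c − 0.986 − x)×3220
Column 2: 4.31×0 + 26.5×2870 + (z_c − 4.31 − 26.5)×3220
The z_c×3220 term appears on both sides and cancels. Collect the known terms of each column as K = Σ(ρt)_known − 3220 × (depth of known layers): K_1 = 915.008 − 3220×0.986 = −2259.912; K_2 = 76055 − 3220×(4.31 + 26.5) = −23153.2.
Balance: K_1 − x×(3220 − 2680) = K_2, so x = (K_1 − K_2)/(3220 − 2680) = 20893.3/540 = 38.7 km.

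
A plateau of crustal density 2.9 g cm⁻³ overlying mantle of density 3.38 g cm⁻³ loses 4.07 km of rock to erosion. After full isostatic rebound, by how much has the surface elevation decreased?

Rebound u = e ρ_c/ρ_m = 4.07 km × 2.9/3.38 = 3.492 km.
Net surface drop = e − u = 4.07 km − 3.492 km = e (ρ_m − ρ_c)/ρ_m = 0.578 km.

0.578 km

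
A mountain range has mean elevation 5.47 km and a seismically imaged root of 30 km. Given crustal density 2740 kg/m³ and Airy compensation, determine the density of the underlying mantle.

3240 kg/m³

Airy balance: ρ_c h = (ρ_m − ρ_c) r → ρ_m = ρ_c (1 + h/r).
ρ_m = 2740 × (1 + 5.47 km/30 km) = 3240 kg/m³.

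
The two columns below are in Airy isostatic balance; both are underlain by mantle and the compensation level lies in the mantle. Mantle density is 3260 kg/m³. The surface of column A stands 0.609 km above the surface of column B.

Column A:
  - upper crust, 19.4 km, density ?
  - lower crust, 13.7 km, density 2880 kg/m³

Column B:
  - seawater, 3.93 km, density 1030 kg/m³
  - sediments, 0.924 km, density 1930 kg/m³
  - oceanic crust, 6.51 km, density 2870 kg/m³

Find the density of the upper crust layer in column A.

2780 kg/m³

Take the compensation level at the base of the deeper column (depth z_c below the surface of column A) and equate Σ ρ_i t_i down to z_c; mantle fills any gap and the z_c terms cancel.
Column A: 19.4×ρ + 13.7×2880 + (z_c − 33.1)×3260
Column B: 0.609×0 + 3.93×1030 + 0.924×1930 + 6.51×2870 + (z_c − 0.609 − 11.364)×3260
The z_c×3260 term appears on both sides and cancels. Collect the known terms of each column as K = Σ(ρt)_known − 3260 × (depth of known layers): K_A = 39456 − 3260×33.1 = −68450; K_B = 24514.92 − 3260×(0.609 + 11.364) = −14517.06.
Balance: K_A + 19.4×ρ = K_B, so ρ = (K_B − K_A)/19.4 = 53932.9/19.4 = 2780 kg/m³.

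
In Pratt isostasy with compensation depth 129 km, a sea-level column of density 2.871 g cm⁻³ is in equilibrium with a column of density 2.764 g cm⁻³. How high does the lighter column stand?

4.99 km

ρ_ref D = ρ (D + h) → h = D (ρ_ref − ρ)/ρ.
h = 129 km × (2.871 − 2.764)/2.764 = 4.99 km.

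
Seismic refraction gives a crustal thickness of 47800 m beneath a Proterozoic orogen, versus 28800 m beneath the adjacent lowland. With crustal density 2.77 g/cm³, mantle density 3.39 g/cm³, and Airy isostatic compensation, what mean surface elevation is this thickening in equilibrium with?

3470 m

Excess crust Δ = 47800 m − 28800 m = 19000 m, split between elevation h and root r with h + r = Δ.
Airy balance ρ_c h = (ρ_m − ρ_c) r gives r = h ρ_c/(ρ_m − ρ_c), so h (1 + ρ_c/(ρ_m − ρ_c)) = Δ, i.e. h = Δ (ρ_m − ρ_c)/ρ_m.
h = 19000 m × 0.62/3.39 = 3470 m.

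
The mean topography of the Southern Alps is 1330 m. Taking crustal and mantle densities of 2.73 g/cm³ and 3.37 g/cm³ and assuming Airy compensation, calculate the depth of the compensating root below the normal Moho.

5670 m

By Archimedes' principle applied to the lithosphere: the weight of the topography is balanced by the buoyancy of the root, ρ_c h = (ρ_m − ρ_c) r.
r = h · ρ_c / (ρ_m − ρ_c) = 1330 m × 2.73 / (3.37 − 2.73) = 5670 m.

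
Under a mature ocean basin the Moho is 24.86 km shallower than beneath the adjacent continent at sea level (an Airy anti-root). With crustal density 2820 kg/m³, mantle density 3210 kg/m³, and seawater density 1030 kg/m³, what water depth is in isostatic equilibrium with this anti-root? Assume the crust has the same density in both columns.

Replacing a thickness d of crust by seawater at the top must be balanced by replacing crust with mantle at the base: d (ρ_c − ρ_w) = a (ρ_m − ρ_c).
d = a (ρ_m − ρ_c)/(ρ_c − ρ_w) = 24.86 km × 390/1790 = 5.42 km.

5.42 km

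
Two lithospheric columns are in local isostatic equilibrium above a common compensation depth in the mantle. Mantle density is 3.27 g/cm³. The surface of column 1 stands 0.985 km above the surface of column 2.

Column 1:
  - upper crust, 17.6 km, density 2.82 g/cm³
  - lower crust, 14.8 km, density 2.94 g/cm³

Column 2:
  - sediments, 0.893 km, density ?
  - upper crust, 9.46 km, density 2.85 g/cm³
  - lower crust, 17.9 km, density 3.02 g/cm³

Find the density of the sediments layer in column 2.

2 g/cm³

Take the compensation level at the base of the deeper column (depth z_c below the surface of column 1) and equate Σ ρ_i t_i down to z_c; mantle fills any gap and the z_c terms cancel.
Column 1: 17.6×2.82 + 14.8×2.94 + (z_c − 32.4)×3.27
Column 2: 0.985×0 + 0.893×ρ + 9.46×2.85 + 17.9×3.02 + (z_c − 0.985 − 28.253)×3.27
The z_c×3.27 term appears on both sides and cancels. Collect the known terms of each column as K = Σ(ρt)_known − 3.27 × (depth of known layers): K_1 = 93.144 − 3.27×32.4 = −12.804; K_2 = 81.019 − 3.27×(0.985 + 28.253) = −14.58926.
Balance: K_1 = K_2 + 0.893×ρ, so ρ = (K_1 − K_2)/0.893 = 1.78526/0.893 = 2 g/cm³.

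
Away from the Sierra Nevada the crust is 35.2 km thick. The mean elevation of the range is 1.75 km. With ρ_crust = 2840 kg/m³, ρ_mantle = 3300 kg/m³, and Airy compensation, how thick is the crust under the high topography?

Root depth r = h ρ_c / (ρ_m − ρ_c) = 1.75 km × 2840 / 460 = 10.8 km.
Total thickness = T + h + r = 35.2 km + 1.75 km + 10.8 km = 47.8 km.

47.8 km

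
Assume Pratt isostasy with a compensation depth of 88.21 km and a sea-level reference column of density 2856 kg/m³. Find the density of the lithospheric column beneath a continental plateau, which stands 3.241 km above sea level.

2750 kg/m³

Pratt balance: ρ_ref D = ρ (D + h).
ρ = ρ_ref D/(D + h) = 2856 × 88.21 km/(88.21 km + 3.241 km) = 2750 kg/m³.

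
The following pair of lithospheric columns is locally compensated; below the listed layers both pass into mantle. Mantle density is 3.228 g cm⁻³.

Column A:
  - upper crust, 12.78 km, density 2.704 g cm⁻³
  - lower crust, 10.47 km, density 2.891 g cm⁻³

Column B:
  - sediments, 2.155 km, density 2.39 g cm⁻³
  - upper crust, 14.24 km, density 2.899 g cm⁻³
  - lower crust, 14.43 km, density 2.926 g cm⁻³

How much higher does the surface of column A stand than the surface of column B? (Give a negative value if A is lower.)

For any compensation level in the mantle, the mantle terms cancel and isostasy reduces to e = (Σt_A − Σt_B) − (Σ(ρt)_A − Σ(ρt)_B) / ρ_m.
Σt_A = 23.25 km; Σt_B = 30.825 km; Σ(ρt)_A = 64.82589; Σ(ρt)_B = 88.65439 (in km·g cm⁻³).
e = (23.25 − 30.825) − (64.82589 − 88.65439) / 3.228 = −0.193 km.

−0.193 km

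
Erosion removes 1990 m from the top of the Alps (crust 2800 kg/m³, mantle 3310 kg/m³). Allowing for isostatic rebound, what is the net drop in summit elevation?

Rebound u = e ρ_c/ρ_m = 1990 m × 2800/3310 = 1683 m.
Net surface drop = e − u = 1990 m − 1683 m = e (ρ_m − ρ_c)/ρ_m = 307 m.

307 m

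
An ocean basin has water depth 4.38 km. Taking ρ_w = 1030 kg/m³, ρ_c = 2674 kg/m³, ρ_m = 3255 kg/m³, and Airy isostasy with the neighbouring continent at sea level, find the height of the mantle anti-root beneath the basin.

In Airy isostatic equilibrium: replacing crust with seawater at the top is compensated by replacing crust with mantle at the base: d (ρ_c − ρ_w) = a (ρ_m − ρ_c).
a = d (ρ_c − ρ_w)/(ρ_m − ρ_c) = 4.38 km × 1644/581 = 12.4 km.

12.4 km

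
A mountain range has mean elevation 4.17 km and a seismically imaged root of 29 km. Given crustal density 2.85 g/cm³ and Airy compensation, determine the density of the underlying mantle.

Airy balance: ρ_c h = (ρ_m − ρ_c) r → ρ_m = ρ_c (1 + h/r).
ρ_m = 2.85 × (1 + 4.17 km/29 km) = 3.26 g/cm³.

3.26 g/cm³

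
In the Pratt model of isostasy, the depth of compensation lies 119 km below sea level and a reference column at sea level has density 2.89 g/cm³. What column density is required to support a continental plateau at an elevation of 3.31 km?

Pratt balance: ρ_ref D = ρ (D + h).
ρ = ρ_ref D/(D + h) = 2.89 × 119 km/(119 km + 3.31 km) = 2.81 g/cm³.

2.81 g/cm³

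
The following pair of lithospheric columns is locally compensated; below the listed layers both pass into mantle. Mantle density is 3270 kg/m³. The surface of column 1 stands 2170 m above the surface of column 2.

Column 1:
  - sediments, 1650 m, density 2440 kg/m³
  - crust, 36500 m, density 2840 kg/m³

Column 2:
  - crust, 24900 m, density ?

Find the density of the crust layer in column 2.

2870 kg/m³

Take the compensation level at the base of the deeper column (depth z_c below the surface of column 1) and equate Σ ρ_i t_i down to z_c; mantle fills any gap and the z_c terms cancel.
Column 1: 1650×2440 + 36500×2840 + (z_c − 38150)×3270
Column 2: 2170×0 + 24900×ρ + (z_c − 2170 − 24900)×3270
The z_c×3270 term appears on both sides and cancels. Collect the known terms of each column as K = Σ(ρt)_known − 3270 × (depth of known layers): K_1 = 107686000 − 3270×38150 = −17064500; K_2 = 0 − 3270×(2170 + 24900) = −88518900.
Balance: K_1 = K_2 + 24900×ρ, so ρ = (K_1 − K_2)/24900 = 71454400/24900 = 2870 kg/m³.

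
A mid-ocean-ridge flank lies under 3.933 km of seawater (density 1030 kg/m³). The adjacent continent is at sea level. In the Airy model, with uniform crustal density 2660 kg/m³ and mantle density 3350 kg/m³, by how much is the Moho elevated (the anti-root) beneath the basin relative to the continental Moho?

Balancing pressure at the compensation depth: replacing crust with seawater at the top is compensated by replacing crust with mantle at the base: d (ρ_c − ρ_w) = a (ρ_m − ρ_c).
a = d (ρ_c − ρ_w)/(ρ_m − ρ_c) = 3.933 km × 1630/690 = 9.29 km.

9.29 km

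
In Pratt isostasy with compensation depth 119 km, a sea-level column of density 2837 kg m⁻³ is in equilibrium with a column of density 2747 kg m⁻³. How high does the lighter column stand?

3.9 km

ρ_ref D = ρ (D + h) → h = D (ρ_ref − ρ)/ρ.
h = 119 km × (2837 − 2747)/2747 = 3.9 km.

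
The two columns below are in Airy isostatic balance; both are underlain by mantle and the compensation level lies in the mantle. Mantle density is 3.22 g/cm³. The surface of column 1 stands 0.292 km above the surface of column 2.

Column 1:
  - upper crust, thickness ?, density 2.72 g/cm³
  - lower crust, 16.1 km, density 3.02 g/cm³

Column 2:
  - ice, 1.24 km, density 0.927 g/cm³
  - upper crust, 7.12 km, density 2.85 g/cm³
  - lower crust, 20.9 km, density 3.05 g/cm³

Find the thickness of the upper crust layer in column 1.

Take the compensation level at the base of the deeper column (depth z_c below the surface of column 1) and equate Σ ρ_i t_i down to z_c; mantle fills any gap and the z_c terms cancel.
Column 1: x×2.72 + 16.1×3.02 + (z_c − 16.1 − x)×3.22
Column 2: 0.292×0 + 1.24×0.927 + 7.12×2.85 + 20.9×3.05 + (z_c − 0.292 − 29.26)×3.22
The z_c×3.22 term appears on both sides and cancels. Collect the known terms of each column as K = Σ(ρt)_known − 3.22 × (depth of known layers): K_1 = 48.622 − 3.22×16.1 = −3.22; K_2 = 85.18648 − 3.22×(0.292 + 29.26) = −9.97096.
Balance: K_1 − x×(3.22 − 2.72) = K_2, so x = (K_1 − K_2)/(3.22 − 2.72) = 6.75096/0.5 = 13.5 km.

13.5 km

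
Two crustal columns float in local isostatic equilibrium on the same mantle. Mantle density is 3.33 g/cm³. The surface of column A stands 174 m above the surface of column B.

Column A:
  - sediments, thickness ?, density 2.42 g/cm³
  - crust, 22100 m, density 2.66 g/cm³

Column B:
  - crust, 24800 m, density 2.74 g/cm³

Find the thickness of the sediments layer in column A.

444 m

Take the compensation level at the base of the deeper column (depth z_c below the surface of column A) and equate Σ ρ_i t_i down to z_c; mantle fills any gap and the z_c terms cancel.
Column A: x×2.42 + 22100×2.66 + (z_c − 22100 − x)×3.33
Column B: 174×0 + 24800×2.74 + (z_c − 174 − 24800)×3.33
The z_c×3.33 term appears on both sides and cancels. Collect the known terms of each column as K = Σ(ρt)_known − 3.33 × (depth of known layers): K_A = 58786 − 3.33×22100 = −14807; K_B = 67952 − 3.33×(174 + 24800) = −15211.42.
Balance: K_A − x×(3.33 − 2.42) = K_B, so x = (K_A − K_B)/(3.33 − 2.42) = 404.42/0.91 = 444 m.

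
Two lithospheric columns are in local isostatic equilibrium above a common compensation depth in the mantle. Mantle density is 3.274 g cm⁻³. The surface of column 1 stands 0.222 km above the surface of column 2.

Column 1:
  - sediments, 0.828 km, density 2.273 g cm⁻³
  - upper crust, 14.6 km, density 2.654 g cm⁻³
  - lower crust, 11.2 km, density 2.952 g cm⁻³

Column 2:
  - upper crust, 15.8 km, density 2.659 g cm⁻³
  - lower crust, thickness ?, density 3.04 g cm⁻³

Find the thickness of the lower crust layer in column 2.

13 km

Take the compensation level at the base of the deeper column (depth z_c below the surface of column 1) and equate Σ ρ_i t_i down to z_c; mantle fills any gap and the z_c terms cancel.
Column 1: 0.828×2.273 + 14.6×2.654 + 11.2×2.952 + (z_c − 26.628)×3.274
Column 2: 0.222×0 + 15.8×2.659 + x×3.04 + (z_c − 0.222 − 15.8 − x)×3.274
The z_c×3.274 term appears on both sides and cancels. Collect the known terms of each column as K = Σ(ρt)_known − 3.274 × (depth of known layers): K_1 = 73.692844 − 3.274×26.628 = −13.487228; K_2 = 42.0122 − 3.274×(0.222 + 15.8) = −10.443828.
Balance: K_1 = K_2 − x×(3.274 − 3.04), so x = (K_2 − K_1)/(3.274 − 3.04) = 3.0434/0.234 = 13 km.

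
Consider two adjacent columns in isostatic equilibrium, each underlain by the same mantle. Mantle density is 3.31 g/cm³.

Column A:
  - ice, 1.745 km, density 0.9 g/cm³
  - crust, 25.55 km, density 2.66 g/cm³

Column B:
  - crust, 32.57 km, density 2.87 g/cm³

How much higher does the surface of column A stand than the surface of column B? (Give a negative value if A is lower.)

For any compensation level in the mantle, the mantle terms cancel and isostasy reduces to e = (Σt_A − Σt_B) − (Σ(ρt)_A − Σ(ρt)_B) / ρ_m.
Σt_A = 27.295 km; Σt_B = 32.57 km; Σ(ρt)_A = 69.5335; Σ(ρt)_B = 93.4759 (in km·g/cm³).
e = (27.295 − 32.57) − (69.5335 − 93.4759) / 3.31 = 1.96 km.

1.96 km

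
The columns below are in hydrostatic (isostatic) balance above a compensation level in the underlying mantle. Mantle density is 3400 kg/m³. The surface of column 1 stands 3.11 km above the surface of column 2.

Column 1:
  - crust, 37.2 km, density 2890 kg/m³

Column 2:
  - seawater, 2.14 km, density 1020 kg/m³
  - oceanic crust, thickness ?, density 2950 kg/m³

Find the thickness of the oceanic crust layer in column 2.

7.34 km

Take the compensation level at the base of the deeper column (depth z_c below the surface of column 1) and equate Σ ρ_i t_i down to z_c; mantle fills any gap and the z_c terms cancel.
Column 1: 37.2×2890 + (z_c − 37.2)×3400
Column 2: 3.11×0 + 2.14×1020 + x×2950 + (z_c − 3.11 − 2.14 − x)×3400
The z_c×3400 term appears on both sides and cancels. Collect the known terms of each column as K = Σ(ρt)_known − 3400 × (depth of known layers): K_1 = 107508 − 3400×37.2 = −18972; K_2 = 2182.8 − 3400×(3.11 + 2.14) = −15667.2.
Balance: K_1 = K_2 − x×(3400 − 2950), so x = (K_2 − K_1)/(3400 − 2950) = 3304.8/450 = 7.34 km.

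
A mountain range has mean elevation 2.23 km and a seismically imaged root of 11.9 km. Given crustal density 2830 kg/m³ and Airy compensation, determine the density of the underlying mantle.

Airy balance: ρ_c h = (ρ_m − ρ_c) r → ρ_m = ρ_c (1 + h/r).
ρ_m = 2830 × (1 + 2.23 km/11.9 km) = 3360 kg/m³.

3360 kg/m³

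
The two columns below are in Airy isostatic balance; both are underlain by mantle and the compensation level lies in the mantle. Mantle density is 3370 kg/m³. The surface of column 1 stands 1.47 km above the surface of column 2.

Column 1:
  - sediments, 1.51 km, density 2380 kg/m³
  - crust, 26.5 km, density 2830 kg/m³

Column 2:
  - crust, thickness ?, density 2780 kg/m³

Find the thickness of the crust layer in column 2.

18.4 km

Take the compensation level at the base of the deeper column (depth z_c below the surface of column 1) and equate Σ ρ_i t_i down to z_c; mantle fills any gap and the z_c terms cancel.
Column 1: 1.51×2380 + 26.5×2830 + (z_c − 28.01)×3370
Column 2: 1.47×0 + x×2780 + (z_c − 1.47 − 0 − x)×3370
The z_c×3370 term appears on both sides and cancels. Collect the known terms of each column as K = Σ(ρt)_known − 3370 × (depth of known layers): K_1 = 78588.8 − 3370×28.01 = −15804.9; K_2 = 0 − 3370×(1.47 + 0) = −4953.9.
Balance: K_1 = K_2 − x×(3370 − 2780), so x = (K_2 − K_1)/(3370 − 2780) = 10851/590 = 18.4 km.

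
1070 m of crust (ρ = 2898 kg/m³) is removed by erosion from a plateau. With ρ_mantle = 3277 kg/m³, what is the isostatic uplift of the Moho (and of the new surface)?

Unloading: uplift u = e ρ_c/ρ_m = 1070 m × 2898/3277 = 946 m.

946 m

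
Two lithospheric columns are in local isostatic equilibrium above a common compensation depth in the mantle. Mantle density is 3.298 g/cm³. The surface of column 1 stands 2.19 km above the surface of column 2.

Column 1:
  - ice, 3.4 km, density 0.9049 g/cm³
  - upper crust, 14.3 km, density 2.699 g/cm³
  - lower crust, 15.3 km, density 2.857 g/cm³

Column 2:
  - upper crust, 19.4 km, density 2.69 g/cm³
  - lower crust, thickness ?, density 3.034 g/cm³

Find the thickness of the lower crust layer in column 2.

Take the compensation level at the base of the deeper column (depth z_c below the surface of column 1) and equate Σ ρ_i t_i down to z_c; mantle fills any gap and the z_c terms cancel.
Column 1: 3.4×0.9049 + 14.3×2.699 + 15.3×2.857 + (z_c − 33)×3.298
Column 2: 2.19×0 + 19.4×2.69 + x×3.034 + (z_c − 2.19 − 19.4 − x)×3.298
The z_c×3.298 term appears on both sides and cancels. Collect the known terms of each column as K = Σ(ρt)_known − 3.298 × (depth of known layers): K_1 = 85.38446 − 3.298×33 = −23.44954; K_2 = 52.186 − 3.298×(2.19 + 19.4) = −19.01782.
Balance: K_1 = K_2 − x×(3.298 − 3.034), so x = (K_2 − K_1)/(3.298 − 3.034) = 4.43172/0.264 = 16.8 km.

16.8 km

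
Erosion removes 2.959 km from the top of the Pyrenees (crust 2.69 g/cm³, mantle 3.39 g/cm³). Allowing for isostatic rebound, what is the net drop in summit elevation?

Rebound u = e ρ_c/ρ_m = 2.959 km × 2.69/3.39 = 2.348 km.
Net surface drop = e − u = 2.959 km − 2.348 km = e (ρ_m − ρ_c)/ρ_m = 0.611 km.

0.611 km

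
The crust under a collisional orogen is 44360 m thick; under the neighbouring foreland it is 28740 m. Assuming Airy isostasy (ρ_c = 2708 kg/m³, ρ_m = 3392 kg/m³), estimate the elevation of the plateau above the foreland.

3150 m

Excess crust Δ = 44360 m − 28740 m = 15620 m, split between elevation h and root r with h + r = Δ.
Airy balance ρ_c h = (ρ_m − ρ_c) r gives r = h ρ_c/(ρ_m − ρ_c), so h (1 + ρ_c/(ρ_m − ρ_c)) = Δ, i.e. h = Δ (ρ_m − ρ_c)/ρ_m.
h = 15620 m × 684/3392 = 3150 m.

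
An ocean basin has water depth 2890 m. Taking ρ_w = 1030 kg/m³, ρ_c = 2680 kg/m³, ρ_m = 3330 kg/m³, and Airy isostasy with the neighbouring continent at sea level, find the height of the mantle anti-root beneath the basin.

7340 m

Equating mass per unit area of the two columns: replacing crust with seawater at the top is compensated by replacing crust with mantle at the base: d (ρ_c − ρ_w) = a (ρ_m − ρ_c).
a = d (ρ_c − ρ_w)/(ρ_m − ρ_c) = 2890 m × 1650/650 = 7340 m.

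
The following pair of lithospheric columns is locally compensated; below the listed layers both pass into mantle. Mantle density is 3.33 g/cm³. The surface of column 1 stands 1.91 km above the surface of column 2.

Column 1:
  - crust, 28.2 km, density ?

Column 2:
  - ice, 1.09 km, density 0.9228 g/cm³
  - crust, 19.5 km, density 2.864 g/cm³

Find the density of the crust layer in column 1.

2.69 g/cm³

Take the compensation level at the base of the deeper column (depth z_c below the surface of column 1) and equate Σ ρ_i t_i down to z_c; mantle fills any gap and the z_c terms cancel.
Column 1: 28.2×ρ + (z_c − 28.2)×3.33
Column 2: 1.91×0 + 1.09×0.9228 + 19.5×2.864 + (z_c − 1.91 − 20.59)×3.33
The z_c×3.33 term appears on both sides and cancels. Collect the known terms of each column as K = Σ(ρt)_known − 3.33 × (depth of known layers): K_1 = 0 − 3.33×28.2 = −93.906; K_2 = 56.853852 − 3.33×(1.91 + 20.59) = −18.071148.
Balance: K_1 + 28.2×ρ = K_2, so ρ = (K_2 − K_1)/28.2 = 75.8349/28.2 = 2.69 g/cm³.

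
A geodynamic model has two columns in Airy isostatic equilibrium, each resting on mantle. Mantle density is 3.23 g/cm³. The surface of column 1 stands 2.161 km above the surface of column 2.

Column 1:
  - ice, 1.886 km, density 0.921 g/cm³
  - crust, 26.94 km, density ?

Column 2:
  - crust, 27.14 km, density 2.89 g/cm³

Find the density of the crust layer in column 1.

2.79 g/cm³

Take the compensation level at the base of the deeper column (depth z_c below the surface of column 1) and equate Σ ρ_i t_i down to z_c; mantle fills any gap and the z_c terms cancel.
Column 1: 1.886×0.921 + 26.94×ρ + (z_c − 28.826)×3.23
Column 2: 2.161×0 + 27.14×2.89 + (z_c − 2.161 − 27.14)×3.23
The z_c×3.23 term appears on both sides and cancels. Collect the known terms of each column as K = Σ(ρt)_known − 3.23 × (depth of known layers): K_1 = 1.737006 − 3.23×28.826 = −91.370974; K_2 = 78.4346 − 3.23×(2.161 + 27.14) = −16.20763.
Balance: K_1 + 26.94×ρ = K_2, so ρ = (K_2 − K_1)/26.94 = 75.1633/26.94 = 2.79 g/cm³.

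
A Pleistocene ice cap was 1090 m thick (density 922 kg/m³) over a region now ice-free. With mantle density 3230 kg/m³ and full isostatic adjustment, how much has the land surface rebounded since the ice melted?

311 m

Removing the load lets mantle flow back in; uplift u satisfies ρ_ice t = ρ_m u.
u = t ρ_ice/ρ_m = 1090 m × 922/3230 = 311 m.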